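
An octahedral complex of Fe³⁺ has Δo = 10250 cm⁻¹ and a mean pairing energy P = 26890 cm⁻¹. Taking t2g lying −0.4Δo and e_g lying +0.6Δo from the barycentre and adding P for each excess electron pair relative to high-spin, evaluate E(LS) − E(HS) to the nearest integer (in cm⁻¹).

33280

Fe³⁺: group 8, so d-count = 8 − 3 = 5.
High-spin: t2g^3 e_g^2, CFSE = 0.0Δo = 0 cm⁻¹.
Low-spin t2g^5 e_g^0 gives -2.0Δo = -20500 cm⁻¹, but forming 2 extra pairs costs 2P = 53780 cm⁻¹, so E(LS) = -20500 + 53780 = 33280 cm⁻¹.
E(LS) − E(HS) = 33280 − (0) = 33280 cm⁻¹.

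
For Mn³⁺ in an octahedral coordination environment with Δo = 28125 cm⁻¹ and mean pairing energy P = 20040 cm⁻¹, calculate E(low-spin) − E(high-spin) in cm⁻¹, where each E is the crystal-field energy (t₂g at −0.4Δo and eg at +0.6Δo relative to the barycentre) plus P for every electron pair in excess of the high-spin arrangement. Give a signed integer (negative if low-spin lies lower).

Mn³⁺: group 7, so d-count = 7 − 3 = 4.
High-spin d⁴ fills as t₂g³ eg¹ with CFSE 3(−0.4) + 1(+0.6) = -0.6Δo = -16875 cm⁻¹.
For low-spin the configuration is t₂g⁴ eg⁰: orbital energy -1.6 × 28125 = -45000 cm⁻¹, and 1 additional pair relative to high-spin adds 20040 cm⁻¹, giving -24960 cm⁻¹.
The difference is -24960 − (-16875) = -8085 cm⁻¹, so low-spin lies lower.

-8085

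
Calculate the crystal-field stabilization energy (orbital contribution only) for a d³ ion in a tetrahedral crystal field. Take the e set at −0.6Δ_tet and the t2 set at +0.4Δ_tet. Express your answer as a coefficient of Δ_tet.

Tetrahedral fields are weak (Δₜ ≈ 4/9 Δₒ), so electrons fill high-spin.
Configuration: e^2 t2^1.
CFSE = 2(-0.6Δ_tet) + 1(0.4Δ_tet) = -1.2Δ_tet + 0.4Δ_tet = -0.8Δ_tet.

-0.8 Δ_tet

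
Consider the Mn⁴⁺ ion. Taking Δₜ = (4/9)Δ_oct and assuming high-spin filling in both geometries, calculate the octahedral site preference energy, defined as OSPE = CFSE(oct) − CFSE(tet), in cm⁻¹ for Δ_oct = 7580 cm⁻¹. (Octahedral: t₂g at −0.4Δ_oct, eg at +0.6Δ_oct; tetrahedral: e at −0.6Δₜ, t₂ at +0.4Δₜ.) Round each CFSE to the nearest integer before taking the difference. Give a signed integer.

Group 7 minus oxidation state +4 gives a d³ configuration for Mn⁴⁺.
Octahedral (high-spin): t₂g³ eg⁰, CFSE = 3(−0.4) + 0(+0.6) = -1.2Δ_oct = -1.2 × 7580 = -9096 cm⁻¹.
In a tetrahedral site the filling is e² t₂¹: CFSE(tet) = -0.8Δₜ = -0.8 × (4/9)(7580) = -2695 cm⁻¹.
Subtracting, OSPE = -9096 − (-2695) = -6401 cm⁻¹.

-6401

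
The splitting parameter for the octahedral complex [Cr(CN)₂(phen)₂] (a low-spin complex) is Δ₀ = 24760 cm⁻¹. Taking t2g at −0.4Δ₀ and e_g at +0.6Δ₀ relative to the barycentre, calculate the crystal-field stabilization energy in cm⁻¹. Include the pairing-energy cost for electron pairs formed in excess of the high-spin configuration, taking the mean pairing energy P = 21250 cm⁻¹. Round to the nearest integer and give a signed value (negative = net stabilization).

-18366

Ligand charges: 2×(-1) from CN⁻ and 2×(+0) from phen sum to -2; with overall charge +0, Cr is +2.
Cr is in group 6, so Cr²⁺ is d⁴ (6 − 2 = 4).
Electron filling gives t2g^4 e_g^0.
Orbital CFSE = 4(-0.4) + 0(0.6) = -1.6Δ₀ = -1.6 × 24760 = -39616 cm⁻¹.
Pairing penalty: 1 pair vs 0 in the high-spin reference → 1 extra × P = 21250 cm⁻¹.
Overall CFSE = -39616 + 21250 = -18366 cm⁻¹.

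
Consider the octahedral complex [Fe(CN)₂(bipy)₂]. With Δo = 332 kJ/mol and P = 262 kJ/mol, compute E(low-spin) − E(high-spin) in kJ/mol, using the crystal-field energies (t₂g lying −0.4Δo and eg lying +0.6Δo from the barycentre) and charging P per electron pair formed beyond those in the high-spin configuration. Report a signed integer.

Ligand charges: 2×(-1) from CN⁻ and 2×(+0) from bipy sum to -2; with overall charge +0, Fe is +2.
Fe²⁺: group 8, so d-count = 8 − 2 = 6.
High-spin: t₂g⁴ eg², CFSE = -0.4Δo = -133 kJ/mol.
Low-spin: t₂g⁶ eg⁰, orbital CFSE = -2.4Δo = -797 kJ/mol; plus 2 excess pairs × P = +524 kJ/mol; total -273 kJ/mol.
Thus E(LS) − E(HS) = -140 kJ/mol.

-140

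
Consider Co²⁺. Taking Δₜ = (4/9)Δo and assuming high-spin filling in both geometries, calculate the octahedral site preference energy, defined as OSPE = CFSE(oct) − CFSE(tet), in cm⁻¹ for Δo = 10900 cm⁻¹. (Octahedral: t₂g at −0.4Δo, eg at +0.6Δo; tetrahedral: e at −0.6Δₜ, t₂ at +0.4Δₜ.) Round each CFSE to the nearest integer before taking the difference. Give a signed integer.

-2907

Co sits in group 9; removing 2 electrons leaves Co²⁺ with 9 − 2 = 7 d electrons.
Octahedral high-spin t2g^5 e_g^2: CFSE = -0.8 × 10900 = -8720 cm⁻¹.
In a tetrahedral site the filling is e^4 t2^3: CFSE(tet) = -1.2Δₜ = -1.2 × (4/9)(10900) = -5813 cm⁻¹.
OSPE = CFSE(oct) − CFSE(tet) = -8720 − (-5813) = -2907 cm⁻¹.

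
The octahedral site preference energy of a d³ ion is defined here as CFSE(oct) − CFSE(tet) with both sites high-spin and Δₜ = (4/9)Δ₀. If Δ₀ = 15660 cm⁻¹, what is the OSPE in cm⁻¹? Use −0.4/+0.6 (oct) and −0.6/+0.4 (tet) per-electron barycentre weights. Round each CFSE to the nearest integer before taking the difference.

Octahedral high-spin t2g^3 e_g^0: CFSE = -1.2 × 15660 = -18792 cm⁻¹.
Tetrahedral e^2 t2^1 gives -0.8Δₜ = -0.8 × (4/9) × 15660 = -5568 cm⁻¹.
OSPE = -18792 − (-5568) = -13224 cm⁻¹.

-13224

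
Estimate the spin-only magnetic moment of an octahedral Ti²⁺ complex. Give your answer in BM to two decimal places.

Ti sits in group 4; removing 2 electrons leaves Ti²⁺ with 4 − 2 = 2 d electrons.
Configuration: t₂g² eg⁰ → 2 unpaired electrons.
μ(spin-only) = √[2(2+2)] = √8 ≈ 2.83 BM.

2.83 BM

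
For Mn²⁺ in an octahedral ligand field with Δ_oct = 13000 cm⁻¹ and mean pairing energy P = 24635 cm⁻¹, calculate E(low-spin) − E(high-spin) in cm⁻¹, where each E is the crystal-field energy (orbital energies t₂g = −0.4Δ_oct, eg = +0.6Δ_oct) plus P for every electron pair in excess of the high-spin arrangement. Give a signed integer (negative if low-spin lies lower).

Mn is in group 7, so Mn²⁺ is d⁵ (7 − 2 = 5).
In the high-spin limit (t₂g³ eg²) the orbital term is 0.0Δ_oct = 0 cm⁻¹, with no excess pairing.
Low-spin: t₂g⁵ eg⁰, orbital CFSE = -2.0Δ_oct = -26000 cm⁻¹; plus 2 excess pairs × P = +49270 cm⁻¹; total 23270 cm⁻¹.
E(LS) − E(HS) = 23270 − (0) = 23270 cm⁻¹.

23270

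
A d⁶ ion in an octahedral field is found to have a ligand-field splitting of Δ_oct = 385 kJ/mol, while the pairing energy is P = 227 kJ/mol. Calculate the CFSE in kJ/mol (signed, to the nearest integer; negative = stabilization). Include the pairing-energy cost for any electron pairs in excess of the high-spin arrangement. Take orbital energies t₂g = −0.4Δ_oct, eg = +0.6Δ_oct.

-470

Here Δ_oct > P (385 > 227), so the low-spin state is favoured.
Filling d⁶ accordingly: t₂g⁶ eg⁰.
Orbital CFSE = -2.4Δ_oct = -2.4 × 385 = -924 kJ/mol.
Excess pairs vs high-spin: 3 − 1 = 2; pairing cost = +454 kJ/mol.
Net CFSE = -924 + 454 = -470 kJ/mol.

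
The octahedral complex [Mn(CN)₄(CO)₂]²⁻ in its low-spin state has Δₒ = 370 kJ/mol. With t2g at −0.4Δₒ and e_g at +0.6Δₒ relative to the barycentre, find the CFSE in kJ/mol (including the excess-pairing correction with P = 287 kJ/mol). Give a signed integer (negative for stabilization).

Ligand charges: 4×(-1) from CN⁻ and 2×(+0) from CO sum to -4; with overall charge -2, Mn is +2.
Mn sits in group 7; removing 2 electrons leaves Mn²⁺ with 7 − 2 = 5 d electrons.
Configuration: t2g^5 e_g^0.
CFSE(orbital) = 5×(-0.4Δₒ) + 0×(0.6Δₒ) = -2.0Δₒ; with Δₒ = 370 kJ/mol that is -740 kJ/mol.
Relative to high-spin t2g^3 e_g^2 (0 paired), the low-spin configuration has 2 additional pairs, contributing +2 × 287 = +574 kJ/mol.
Overall CFSE = -740 + 574 = -166 kJ/mol.

-166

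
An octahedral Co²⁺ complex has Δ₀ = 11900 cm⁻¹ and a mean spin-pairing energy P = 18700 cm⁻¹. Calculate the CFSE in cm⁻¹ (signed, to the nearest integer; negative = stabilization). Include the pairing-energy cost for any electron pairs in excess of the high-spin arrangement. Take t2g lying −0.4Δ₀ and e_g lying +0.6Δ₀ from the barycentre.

Group 9 minus oxidation state +2 gives a d⁷ configuration for Co²⁺.
Here Δ₀ < P (11900 < 18700), so the high-spin state is favoured.
Configuration: t2g^5 e_g^2.
Orbital CFSE = -0.8Δ₀ = -0.8 × 11900 = -9520 cm⁻¹.
High-spin has no excess pairs, so no pairing correction applies.

-9520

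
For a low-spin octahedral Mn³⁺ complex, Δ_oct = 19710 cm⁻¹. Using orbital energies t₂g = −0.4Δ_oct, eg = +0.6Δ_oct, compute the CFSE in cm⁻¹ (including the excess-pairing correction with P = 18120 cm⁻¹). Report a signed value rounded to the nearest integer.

-13416

Mn³⁺: group 7, so d-count = 7 − 3 = 4.
Configuration: t₂g⁴ eg⁰.
CFSE(orbital) = 4×(-0.4Δ_oct) + 0×(0.6Δ_oct) = -1.6Δ_oct; with Δ_oct = 19710 cm⁻¹ that is -31536 cm⁻¹.
Pairing penalty: 1 pair vs 0 in the high-spin reference → 1 extra × P = 18120 cm⁻¹.
Overall CFSE = -31536 + 18120 = -13416 cm⁻¹.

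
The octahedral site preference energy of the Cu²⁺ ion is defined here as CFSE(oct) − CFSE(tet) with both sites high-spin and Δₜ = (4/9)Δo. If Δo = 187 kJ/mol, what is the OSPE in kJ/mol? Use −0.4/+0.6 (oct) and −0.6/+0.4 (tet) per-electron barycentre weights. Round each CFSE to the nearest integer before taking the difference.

Cu is in group 11, so Cu²⁺ is d⁹ (11 − 2 = 9).
Octahedral (high-spin): t₂g⁶ eg³, CFSE = 6(−0.4) + 3(+0.6) = -0.6Δo = -0.6 × 187 = -112 kJ/mol.
Tetrahedral e⁴ t₂⁵ gives -0.4Δₜ = -0.4 × (4/9) × 187 = -33 kJ/mol.
OSPE = CFSE(oct) − CFSE(tet) = -112 − (-33) = -79 kJ/mol.

-79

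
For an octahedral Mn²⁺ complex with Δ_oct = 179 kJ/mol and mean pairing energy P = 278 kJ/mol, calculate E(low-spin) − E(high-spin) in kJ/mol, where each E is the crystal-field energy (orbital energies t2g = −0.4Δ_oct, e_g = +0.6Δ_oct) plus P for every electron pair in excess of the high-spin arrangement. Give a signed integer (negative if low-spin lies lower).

198

Group 7 minus oxidation state +2 gives a d⁵ configuration for Mn²⁺.
High-spin d⁵ fills as t2g^3 e_g^2 with CFSE 3(−0.4) + 2(+0.6) = 0.0Δ_oct = 0 kJ/mol.
Low-spin t2g^5 e_g^0 gives -2.0Δ_oct = -358 kJ/mol, but forming 2 extra pairs costs 2P = 556 kJ/mol, so E(LS) = -358 + 556 = 198 kJ/mol.
The difference is 198 − (0) = 198 kJ/mol, so high-spin lies lower.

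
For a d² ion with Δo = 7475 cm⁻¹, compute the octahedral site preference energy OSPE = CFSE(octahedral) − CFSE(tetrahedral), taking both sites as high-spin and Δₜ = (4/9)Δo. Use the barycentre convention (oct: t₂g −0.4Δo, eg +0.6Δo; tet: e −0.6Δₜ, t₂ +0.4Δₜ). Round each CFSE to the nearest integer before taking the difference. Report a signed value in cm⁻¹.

Octahedral (high-spin): t2g^2 e_g^0, CFSE = 2(−0.4) + 0(+0.6) = -0.8Δo = -0.8 × 7475 = -5980 cm⁻¹.
In a tetrahedral site the filling is e^2 t2^0: CFSE(tet) = -1.2Δₜ = -1.2 × (4/9)(7475) = -3987 cm⁻¹.
Subtracting, OSPE = -5980 − (-3987) = -1993 cm⁻¹.

-1993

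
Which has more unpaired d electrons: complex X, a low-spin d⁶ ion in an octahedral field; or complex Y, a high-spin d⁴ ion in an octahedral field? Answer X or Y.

Y

X: t₂g⁶ eg⁰ → 0 unpaired.
Y: t₂g³ eg¹ → 4 unpaired.
So Y has more unpaired electrons.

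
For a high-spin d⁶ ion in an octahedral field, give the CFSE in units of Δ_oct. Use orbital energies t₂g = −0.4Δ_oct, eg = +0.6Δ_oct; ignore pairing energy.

-0.4 Δ_oct

Configuration: t₂g⁴ eg².
CFSE = 4(-0.4Δ_oct) + 2(0.6Δ_oct) = -1.6Δ_oct + 1.2Δ_oct = -0.4Δ_oct.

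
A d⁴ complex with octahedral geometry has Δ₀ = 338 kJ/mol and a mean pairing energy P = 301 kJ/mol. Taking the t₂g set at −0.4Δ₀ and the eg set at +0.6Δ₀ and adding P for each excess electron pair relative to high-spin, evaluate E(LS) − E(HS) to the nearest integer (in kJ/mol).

In the high-spin limit (t₂g³ eg¹) the orbital term is -0.6Δ₀ = -203 kJ/mol, with no excess pairing.
Low-spin: t₂g⁴ eg⁰, orbital CFSE = -1.6Δ₀ = -541 kJ/mol; plus 1 excess pair × P = +301 kJ/mol; total -240 kJ/mol.
The difference is -240 − (-203) = -37 kJ/mol, so low-spin lies lower.

-37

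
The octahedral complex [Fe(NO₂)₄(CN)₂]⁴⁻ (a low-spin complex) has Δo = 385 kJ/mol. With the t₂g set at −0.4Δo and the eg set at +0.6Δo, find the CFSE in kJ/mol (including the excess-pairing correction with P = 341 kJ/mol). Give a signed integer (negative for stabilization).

Ligand charges: 4×(-1) from NO₂⁻ and 2×(-1) from CN⁻ sum to -6; with overall charge -4, Fe is +2.
Group 8 minus oxidation state +2 gives a d⁶ configuration for Fe²⁺.
The d⁶ electrons fill as t₂g⁶ eg⁰.
CFSE(orbital) = 6×(-0.4Δo) + 0×(0.6Δo) = -2.4Δo; with Δo = 385 kJ/mol that is -924 kJ/mol.
Pairing penalty: 3 pairs vs 1 in the high-spin reference → 2 extra × P = 682 kJ/mol.
Overall CFSE = -924 + 682 = -242 kJ/mol.

-242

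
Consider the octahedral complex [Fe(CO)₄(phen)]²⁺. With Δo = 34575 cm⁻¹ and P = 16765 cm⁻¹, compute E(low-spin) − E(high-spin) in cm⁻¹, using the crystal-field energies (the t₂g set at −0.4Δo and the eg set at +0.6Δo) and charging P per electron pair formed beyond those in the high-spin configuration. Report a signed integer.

-35620

Ligand charges: 4×(+0) from CO and 1×(+0) from phen sum to +0; with overall charge +2, Fe is +2.
Fe is in group 8, so Fe²⁺ is d⁶ (8 − 2 = 6).
High-spin: t₂g⁴ eg², CFSE = -0.4Δo = -13830 cm⁻¹.
Low-spin: t₂g⁶ eg⁰, orbital CFSE = -2.4Δo = -82980 cm⁻¹; plus 2 excess pairs × P = +33530 cm⁻¹; total -49450 cm⁻¹.
E(LS) − E(HS) = -49450 − (-13830) = -35620 cm⁻¹.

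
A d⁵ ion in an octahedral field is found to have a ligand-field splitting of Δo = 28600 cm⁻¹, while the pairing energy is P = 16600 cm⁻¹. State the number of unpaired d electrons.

Since Δo = 28600 cm⁻¹ > P = 16600 cm⁻¹, the complex adopts the low-spin configuration.
That gives t2g^5 e_g^0.
Unpaired electrons: 1.

1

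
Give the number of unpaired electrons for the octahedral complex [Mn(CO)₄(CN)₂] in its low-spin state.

Ligand charges: 4×(+0) from CO and 2×(-1) from CN⁻ sum to -2; with overall charge +0, Mn is +2.
Mn is in group 7, so Mn²⁺ is d⁵ (7 − 2 = 5).
Configuration: t₂g⁵ eg⁰, giving 1 unpaired electron.

1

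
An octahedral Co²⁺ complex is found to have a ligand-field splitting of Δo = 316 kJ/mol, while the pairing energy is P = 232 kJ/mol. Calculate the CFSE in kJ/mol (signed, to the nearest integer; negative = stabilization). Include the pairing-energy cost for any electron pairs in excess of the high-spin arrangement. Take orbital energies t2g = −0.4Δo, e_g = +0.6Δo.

-337

Co sits in group 9; removing 2 electrons leaves Co²⁺ with 9 − 2 = 7 d electrons.
Δo > P, so pairing is preferred: the ground state is low-spin.
Filling d⁷ accordingly: t2g^6 e_g^1.
Orbital CFSE = -1.8Δo = -1.8 × 316 = -569 kJ/mol.
Excess pairs vs high-spin: 3 − 2 = 1; pairing cost = +232 kJ/mol.
Net CFSE = -569 + 232 = -337 kJ/mol.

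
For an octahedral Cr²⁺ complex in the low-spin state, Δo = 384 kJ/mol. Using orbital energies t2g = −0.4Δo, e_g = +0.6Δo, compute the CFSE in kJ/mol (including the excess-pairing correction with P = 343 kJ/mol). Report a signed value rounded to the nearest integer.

-271

Group 6 minus oxidation state +2 gives a d⁴ configuration for Cr²⁺.
Configuration: t2g^4 e_g^0.
The orbital stabilization is -1.6Δo = -1.6 × 384 = -614 kJ/mol.
Relative to high-spin t2g^3 e_g^1 (0 paired), the low-spin configuration has 1 additional pair, contributing +1 × 343 = +343 kJ/mol.
Overall CFSE = -614 + 343 = -271 kJ/mol.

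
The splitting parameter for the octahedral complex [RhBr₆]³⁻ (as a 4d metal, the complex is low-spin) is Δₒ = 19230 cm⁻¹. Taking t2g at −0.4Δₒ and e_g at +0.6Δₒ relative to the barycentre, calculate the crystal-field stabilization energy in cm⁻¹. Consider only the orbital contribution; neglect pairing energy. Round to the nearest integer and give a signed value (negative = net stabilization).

Each Br⁻ contributes -1; 6 × (-1) = -6. With overall charge -3, Rh is in the +3 oxidation state.
Rh sits in group 9; removing 3 electrons leaves Rh³⁺ with 9 − 3 = 6 d electrons.
Configuration: t2g^6 e_g^0.
The orbital stabilization is -2.4Δₒ = -2.4 × 19230 = -46152 cm⁻¹.

-46152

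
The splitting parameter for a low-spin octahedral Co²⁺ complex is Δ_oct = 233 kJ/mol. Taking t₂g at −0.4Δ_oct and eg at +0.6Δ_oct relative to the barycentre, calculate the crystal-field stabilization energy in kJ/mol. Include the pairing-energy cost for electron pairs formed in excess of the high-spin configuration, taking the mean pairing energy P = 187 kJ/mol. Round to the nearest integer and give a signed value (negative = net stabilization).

-232

Co is in group 9, so Co²⁺ is d⁷ (9 − 2 = 7).
Configuration: t₂g⁶ eg¹.
Orbital CFSE = 6(-0.4) + 1(0.6) = -1.8Δ_oct = -1.8 × 233 = -419 kJ/mol.
High-spin d⁷ would be t₂g⁵ eg² with 2 pairs; low-spin has 3, so 1 excess pair costs +1P = +187 kJ/mol.
Combining: -419 + 187 = -232 kJ/mol.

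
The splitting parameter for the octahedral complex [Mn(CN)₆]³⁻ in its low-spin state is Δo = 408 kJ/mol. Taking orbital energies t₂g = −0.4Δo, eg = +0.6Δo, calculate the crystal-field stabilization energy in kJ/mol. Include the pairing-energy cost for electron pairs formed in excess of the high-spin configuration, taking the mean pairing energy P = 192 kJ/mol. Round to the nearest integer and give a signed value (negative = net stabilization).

-461

Each CN⁻ contributes -1; 6 × (-1) = -6. With overall charge -3, Mn is in the +3 oxidation state.
Group 7 minus oxidation state +3 gives a d⁴ configuration for Mn³⁺.
Configuration: t₂g⁴ eg⁰.
CFSE(orbital) = 4×(-0.4Δo) + 0×(0.6Δo) = -1.6Δo; with Δo = 408 kJ/mol that is -653 kJ/mol.
High-spin d⁴ would be t₂g³ eg¹ with 0 pairs; low-spin has 1, so 1 excess pair costs +1P = +192 kJ/mol.
Net CFSE = -653 + 192 = -461 kJ/mol.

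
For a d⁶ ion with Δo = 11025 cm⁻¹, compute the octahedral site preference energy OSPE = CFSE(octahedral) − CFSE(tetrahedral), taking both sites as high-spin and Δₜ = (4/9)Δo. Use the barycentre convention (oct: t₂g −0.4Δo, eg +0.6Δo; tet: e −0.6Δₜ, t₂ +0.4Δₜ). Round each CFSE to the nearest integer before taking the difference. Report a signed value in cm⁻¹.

Octahedral high-spin t₂g⁴ eg²: CFSE = -0.4 × 11025 = -4410 cm⁻¹.
In a tetrahedral site the filling is e³ t₂³: CFSE(tet) = -0.6Δₜ = -0.6 × (4/9)(11025) = -2940 cm⁻¹.
OSPE = -4410 − (-2940) = -1470 cm⁻¹.

-1470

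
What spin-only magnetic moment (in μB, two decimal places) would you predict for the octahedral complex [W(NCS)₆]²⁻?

2.83 μB

Each NCS⁻ contributes -1; 6 × (-1) = -6. With overall charge -2, W is in the +4 oxidation state.
W sits in group 6; removing 4 electrons leaves W⁴⁺ with 6 − 4 = 2 d electrons.
For octahedral d² the high- and low-spin configurations coincide.
Configuration: t₂g² eg⁰ → 2 unpaired electrons.
μ(spin-only) = √[2(2+2)] = √8 ≈ 2.83 μB.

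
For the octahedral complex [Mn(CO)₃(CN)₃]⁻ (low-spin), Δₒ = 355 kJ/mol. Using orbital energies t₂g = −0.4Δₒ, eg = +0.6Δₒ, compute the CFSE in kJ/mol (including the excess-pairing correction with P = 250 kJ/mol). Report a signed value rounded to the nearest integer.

Ligand charges: 3×(+0) from CO and 3×(-1) from CN⁻ sum to -3; with overall charge -1, Mn is +2.
Group 7 minus oxidation state +2 gives a d⁵ configuration for Mn²⁺.
Configuration: t₂g⁵ eg⁰.
CFSE(orbital) = 5×(-0.4Δₒ) + 0×(0.6Δₒ) = -2.0Δₒ; with Δₒ = 355 kJ/mol that is -710 kJ/mol.
Pairing penalty: 2 pairs vs 0 in the high-spin reference → 2 extra × P = 500 kJ/mol.
Combining: -710 + 500 = -210 kJ/mol.

-210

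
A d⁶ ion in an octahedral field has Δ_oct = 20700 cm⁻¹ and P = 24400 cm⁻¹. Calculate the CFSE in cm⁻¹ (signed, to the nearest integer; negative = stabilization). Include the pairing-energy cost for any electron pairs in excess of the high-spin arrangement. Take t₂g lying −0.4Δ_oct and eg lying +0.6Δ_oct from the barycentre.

Δ_oct < P, so pairing is avoided: the ground state is high-spin.
Configuration: t₂g⁴ eg².
Orbital CFSE = -0.4Δ_oct = -0.4 × 20700 = -8280 cm⁻¹.
High-spin has no excess pairs, so no pairing correction applies.

-8280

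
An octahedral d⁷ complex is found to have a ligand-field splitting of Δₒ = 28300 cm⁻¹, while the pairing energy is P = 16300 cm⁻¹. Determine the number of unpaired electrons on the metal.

1

Δₒ > P, so pairing is preferred: the ground state is low-spin.
That gives t₂g⁶ eg¹.
Unpaired electrons: 1.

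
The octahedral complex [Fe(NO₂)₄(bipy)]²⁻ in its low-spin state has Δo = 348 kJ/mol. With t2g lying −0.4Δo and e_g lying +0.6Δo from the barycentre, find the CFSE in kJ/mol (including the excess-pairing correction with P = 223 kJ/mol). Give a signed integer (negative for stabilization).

-389

Ligand charges: 4×(-1) from NO₂⁻ and 1×(+0) from bipy sum to -4; with overall charge -2, Fe is +2.
Group 8 minus oxidation state +2 gives a d⁶ configuration for Fe²⁺.
The d⁶ electrons fill as t2g^6 e_g^0.
The orbital stabilization is -2.4Δo = -2.4 × 348 = -835 kJ/mol.
Pairing penalty: 3 pairs vs 1 in the high-spin reference → 2 extra × P = 446 kJ/mol.
Combining: -835 + 446 = -389 kJ/mol.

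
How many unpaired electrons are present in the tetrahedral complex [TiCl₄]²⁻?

Each Cl⁻ contributes -1; 4 × (-1) = -4. With overall charge -2, Ti is in the +2 oxidation state.
Ti sits in group 4; removing 2 electrons leaves Ti²⁺ with 4 − 2 = 2 d electrons.
Tetrahedral splitting is small, so the complex is high-spin.
Configuration: e² t₂⁰, giving 2 unpaired electrons.

2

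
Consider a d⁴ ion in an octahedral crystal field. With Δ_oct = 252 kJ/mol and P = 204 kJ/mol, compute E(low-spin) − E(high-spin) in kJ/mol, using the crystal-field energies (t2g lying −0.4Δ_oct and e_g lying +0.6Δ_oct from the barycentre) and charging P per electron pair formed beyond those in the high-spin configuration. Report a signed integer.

-48

High-spin: t2g^3 e_g^1, CFSE = -0.6Δ_oct = -151 kJ/mol.
For low-spin the configuration is t2g^4 e_g^0: orbital energy -1.6 × 252 = -403 kJ/mol, and 1 additional pair relative to high-spin adds 204 kJ/mol, giving -199 kJ/mol.
E(LS) − E(HS) = -199 − (-151) = -48 kJ/mol.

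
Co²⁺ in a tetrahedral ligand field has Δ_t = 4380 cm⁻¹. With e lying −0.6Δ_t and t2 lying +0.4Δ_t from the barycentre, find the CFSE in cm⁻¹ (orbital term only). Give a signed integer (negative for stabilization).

Co sits in group 9; removing 2 electrons leaves Co²⁺ with 9 − 2 = 7 d electrons.
Tetrahedral splitting is small, so the complex is high-spin.
Configuration: e^4 t2^3.
CFSE(orbital) = 4×(-0.6Δ_t) + 3×(0.4Δ_t) = -1.2Δ_t; with Δ_t = 4380 cm⁻¹ that is -5256 cm⁻¹.

-5256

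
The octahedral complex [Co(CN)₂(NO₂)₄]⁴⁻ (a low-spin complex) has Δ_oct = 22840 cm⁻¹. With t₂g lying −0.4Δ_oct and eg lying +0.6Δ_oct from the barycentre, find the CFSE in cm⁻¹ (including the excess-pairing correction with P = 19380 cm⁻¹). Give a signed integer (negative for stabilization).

Ligand charges: 2×(-1) from CN⁻ and 4×(-1) from NO₂⁻ sum to -6; with overall charge -4, Co is +2.
Co is in group 9, so Co²⁺ is d⁷ (9 − 2 = 7).
The d⁷ electrons fill as t₂g⁶ eg¹.
The orbital stabilization is -1.8Δ_oct = -1.8 × 22840 = -41112 cm⁻¹.
Pairing penalty: 3 pairs vs 2 in the high-spin reference → 1 extra × P = 19380 cm⁻¹.
Combining: -41112 + 19380 = -21732 cm⁻¹.

-21732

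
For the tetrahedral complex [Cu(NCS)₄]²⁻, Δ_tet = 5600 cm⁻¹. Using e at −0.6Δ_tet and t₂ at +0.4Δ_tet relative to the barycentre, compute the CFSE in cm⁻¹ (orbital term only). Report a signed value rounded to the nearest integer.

-2240

Each NCS⁻ contributes -1; 4 × (-1) = -4. With overall charge -2, Cu is in the +2 oxidation state.
Cu sits in group 11; removing 2 electrons leaves Cu²⁺ with 11 − 2 = 9 d electrons.
With tetrahedral geometry the complex is necessarily high-spin.
Configuration: e⁴ t₂⁵.
CFSE(orbital) = 4×(-0.6Δ_tet) + 5×(0.4Δ_tet) = -0.4Δ_tet; with Δ_tet = 5600 cm⁻¹ that is -2240 cm⁻¹.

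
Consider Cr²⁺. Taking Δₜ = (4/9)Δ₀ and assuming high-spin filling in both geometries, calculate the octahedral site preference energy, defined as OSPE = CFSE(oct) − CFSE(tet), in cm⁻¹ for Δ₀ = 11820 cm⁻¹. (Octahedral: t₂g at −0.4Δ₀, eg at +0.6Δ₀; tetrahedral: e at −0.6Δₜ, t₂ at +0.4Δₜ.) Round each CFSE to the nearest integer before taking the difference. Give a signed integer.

-4991

Cr is in group 6, so Cr²⁺ is d⁴ (6 − 2 = 4).
Octahedral (high-spin): t2g^3 e_g^1, CFSE = 3(−0.4) + 1(+0.6) = -0.6Δ₀ = -0.6 × 11820 = -7092 cm⁻¹.
Tetrahedral: e^2 t2^2, CFSE = 2(−0.6) + 2(+0.4) = -0.4Δₜ = -0.4 × (4/9) × 11820 = -2101 cm⁻¹.
OSPE = CFSE(oct) − CFSE(tet) = -7092 − (-2101) = -4991 cm⁻¹.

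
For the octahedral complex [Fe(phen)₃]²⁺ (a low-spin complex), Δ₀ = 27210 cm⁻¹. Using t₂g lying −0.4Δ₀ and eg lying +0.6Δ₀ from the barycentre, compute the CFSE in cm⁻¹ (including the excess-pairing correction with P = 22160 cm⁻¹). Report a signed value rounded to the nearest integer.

-20984

phen is neutral, so the +2 overall charge sits on Fe: oxidation state +2.
Fe sits in group 8; removing 2 electrons leaves Fe²⁺ with 8 − 2 = 6 d electrons.
The d⁶ electrons fill as t₂g⁶ eg⁰.
CFSE(orbital) = 6×(-0.4Δ₀) + 0×(0.6Δ₀) = -2.4Δ₀; with Δ₀ = 27210 cm⁻¹ that is -65304 cm⁻¹.
High-spin d⁶ would be t₂g⁴ eg² with 1 pair; low-spin has 3, so 2 excess pairs cost +2P = +44320 cm⁻¹.
Net CFSE = -65304 + 44320 = -20984 cm⁻¹.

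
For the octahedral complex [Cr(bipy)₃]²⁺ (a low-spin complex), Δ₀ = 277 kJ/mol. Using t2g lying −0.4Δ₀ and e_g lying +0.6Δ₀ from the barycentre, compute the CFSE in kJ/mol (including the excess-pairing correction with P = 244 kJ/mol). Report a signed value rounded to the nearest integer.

bipy is neutral, so the +2 overall charge sits on Cr: oxidation state +2.
Group 6 minus oxidation state +2 gives a d⁴ configuration for Cr²⁺.
Configuration: t2g^4 e_g^0.
The orbital stabilization is -1.6Δ₀ = -1.6 × 277 = -443 kJ/mol.
High-spin d⁴ would be t2g^3 e_g^1 with 0 pairs; low-spin has 1, so 1 excess pair costs +1P = +244 kJ/mol.
Overall CFSE = -443 + 244 = -199 kJ/mol.

-199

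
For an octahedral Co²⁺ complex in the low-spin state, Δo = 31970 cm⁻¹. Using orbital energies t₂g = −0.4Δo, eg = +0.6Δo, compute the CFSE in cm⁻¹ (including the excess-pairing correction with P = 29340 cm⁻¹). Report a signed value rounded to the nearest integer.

Co is in group 9, so Co²⁺ is d⁷ (9 − 2 = 7).
Electron filling gives t₂g⁶ eg¹.
Orbital CFSE = 6(-0.4) + 1(0.6) = -1.8Δo = -1.8 × 31970 = -57546 cm⁻¹.
Relative to high-spin t₂g⁵ eg² (2 paired), the low-spin configuration has 1 additional pair, contributing +1 × 29340 = +29340 cm⁻¹.
Combining: -57546 + 29340 = -28206 cm⁻¹.

-28206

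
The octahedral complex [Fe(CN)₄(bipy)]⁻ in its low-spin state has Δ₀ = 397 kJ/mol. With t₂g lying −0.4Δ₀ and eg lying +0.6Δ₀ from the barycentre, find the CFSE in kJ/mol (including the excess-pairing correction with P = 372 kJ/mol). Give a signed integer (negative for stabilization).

Ligand charges: 4×(-1) from CN⁻ and 1×(+0) from bipy sum to -4; with overall charge -1, Fe is +3.
Fe sits in group 8; removing 3 electrons leaves Fe³⁺ with 8 − 3 = 5 d electrons.
Configuration: t₂g⁵ eg⁰.
The orbital stabilization is -2.0Δ₀ = -2.0 × 397 = -794 kJ/mol.
Relative to high-spin t₂g³ eg² (0 paired), the low-spin configuration has 2 additional pairs, contributing +2 × 372 = +744 kJ/mol.
Net CFSE = -794 + 744 = -50 kJ/mol.

-50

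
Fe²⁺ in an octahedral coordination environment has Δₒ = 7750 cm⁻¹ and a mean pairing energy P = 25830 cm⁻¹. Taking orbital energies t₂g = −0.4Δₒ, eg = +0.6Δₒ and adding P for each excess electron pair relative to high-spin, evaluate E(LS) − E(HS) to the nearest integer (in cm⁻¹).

36160

Fe is in group 8, so Fe²⁺ is d⁶ (8 − 2 = 6).
In the high-spin limit (t₂g⁴ eg²) the orbital term is -0.4Δₒ = -3100 cm⁻¹, with no excess pairing.
Low-spin: t₂g⁶ eg⁰, orbital CFSE = -2.4Δₒ = -18600 cm⁻¹; plus 2 excess pairs × P = +51660 cm⁻¹; total 33060 cm⁻¹.
The difference is 33060 − (-3100) = 36160 cm⁻¹, so high-spin lies lower.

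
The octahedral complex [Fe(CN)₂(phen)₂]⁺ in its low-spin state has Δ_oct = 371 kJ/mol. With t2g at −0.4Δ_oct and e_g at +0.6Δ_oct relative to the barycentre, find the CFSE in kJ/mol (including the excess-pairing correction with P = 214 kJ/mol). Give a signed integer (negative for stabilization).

-314

Ligand charges: 2×(-1) from CN⁻ and 2×(+0) from phen sum to -2; with overall charge +1, Fe is +3.
Fe³⁺: group 8, so d-count = 8 − 3 = 5.
Electron filling gives t2g^5 e_g^0.
CFSE(orbital) = 5×(-0.4Δ_oct) + 0×(0.6Δ_oct) = -2.0Δ_oct; with Δ_oct = 371 kJ/mol that is -742 kJ/mol.
Pairing penalty: 2 pairs vs 0 in the high-spin reference → 2 extra × P = 428 kJ/mol.
Combining: -742 + 428 = -314 kJ/mol.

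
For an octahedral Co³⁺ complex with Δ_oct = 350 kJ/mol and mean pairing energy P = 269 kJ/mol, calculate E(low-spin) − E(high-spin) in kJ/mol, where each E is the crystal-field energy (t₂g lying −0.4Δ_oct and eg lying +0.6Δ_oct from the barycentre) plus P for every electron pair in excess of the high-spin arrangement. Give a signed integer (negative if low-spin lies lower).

Co³⁺: group 9, so d-count = 9 − 3 = 6.
High-spin d⁶ fills as t₂g⁴ eg² with CFSE 4(−0.4) + 2(+0.6) = -0.4Δ_oct = -140 kJ/mol.
For low-spin the configuration is t₂g⁶ eg⁰: orbital energy -2.4 × 350 = -840 kJ/mol, and 2 additional pairs relative to high-spin add 538 kJ/mol, giving -302 kJ/mol.
Thus E(LS) − E(HS) = -162 kJ/mol.

-162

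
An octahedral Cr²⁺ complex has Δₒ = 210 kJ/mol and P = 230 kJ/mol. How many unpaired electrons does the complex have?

Cr²⁺: group 6, so d-count = 6 − 2 = 4.
Here Δₒ < P (210 < 230), so the high-spin state is favoured.
Configuration: t₂g³ eg¹.
Unpaired electrons: 4.

4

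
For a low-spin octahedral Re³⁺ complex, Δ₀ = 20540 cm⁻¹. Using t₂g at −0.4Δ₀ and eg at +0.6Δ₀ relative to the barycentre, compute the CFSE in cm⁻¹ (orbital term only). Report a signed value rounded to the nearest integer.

Re is in group 7, so Re³⁺ is d⁴ (7 − 3 = 4).
Electron filling gives t₂g⁴ eg⁰.
The orbital stabilization is -1.6Δ₀ = -1.6 × 20540 = -32864 cm⁻¹.

-32864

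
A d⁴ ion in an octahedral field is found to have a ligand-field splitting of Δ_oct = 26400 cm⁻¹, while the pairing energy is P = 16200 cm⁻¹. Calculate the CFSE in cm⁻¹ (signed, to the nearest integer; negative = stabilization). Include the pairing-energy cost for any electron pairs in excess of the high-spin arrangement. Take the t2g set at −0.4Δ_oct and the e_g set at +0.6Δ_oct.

-26040

Here Δ_oct > P (26400 > 16200), so the low-spin state is favoured.
Filling d⁴ accordingly: t2g^4 e_g^0.
Orbital CFSE = -1.6Δ_oct = -1.6 × 26400 = -42240 cm⁻¹.
Excess pairs vs high-spin: 1 − 0 = 1; pairing cost = +16200 cm⁻¹.
Net CFSE = -42240 + 16200 = -26040 cm⁻¹.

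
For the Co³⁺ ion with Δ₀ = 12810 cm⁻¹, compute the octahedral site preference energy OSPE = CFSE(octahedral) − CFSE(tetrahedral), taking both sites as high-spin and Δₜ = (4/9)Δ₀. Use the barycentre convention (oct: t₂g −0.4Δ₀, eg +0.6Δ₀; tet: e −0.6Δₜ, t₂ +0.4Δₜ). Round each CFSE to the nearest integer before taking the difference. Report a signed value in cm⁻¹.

-1708

Co sits in group 9; removing 3 electrons leaves Co³⁺ with 9 − 3 = 6 d electrons.
Octahedral high-spin t2g^4 e_g^2: CFSE = -0.4 × 12810 = -5124 cm⁻¹.
Tetrahedral e^3 t2^3 gives -0.6Δₜ = -0.6 × (4/9) × 12810 = -3416 cm⁻¹.
OSPE = CFSE(oct) − CFSE(tet) = -5124 − (-3416) = -1708 cm⁻¹.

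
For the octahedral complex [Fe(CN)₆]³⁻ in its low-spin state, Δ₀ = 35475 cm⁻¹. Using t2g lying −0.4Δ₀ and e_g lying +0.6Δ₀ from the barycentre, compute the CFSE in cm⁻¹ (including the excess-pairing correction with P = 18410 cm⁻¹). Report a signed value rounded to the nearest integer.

-34130

Each CN⁻ contributes -1; 6 × (-1) = -6. With overall charge -3, Fe is in the +3 oxidation state.
Fe³⁺: group 8, so d-count = 8 − 3 = 5.
Electron filling gives t2g^5 e_g^0.
Orbital CFSE = 5(-0.4) + 0(0.6) = -2.0Δ₀ = -2.0 × 35475 = -70950 cm⁻¹.
High-spin d⁵ would be t2g^3 e_g^2 with 0 pairs; low-spin has 2, so 2 excess pairs cost +2P = +36820 cm⁻¹.
Net CFSE = -70950 + 36820 = -34130 cm⁻¹.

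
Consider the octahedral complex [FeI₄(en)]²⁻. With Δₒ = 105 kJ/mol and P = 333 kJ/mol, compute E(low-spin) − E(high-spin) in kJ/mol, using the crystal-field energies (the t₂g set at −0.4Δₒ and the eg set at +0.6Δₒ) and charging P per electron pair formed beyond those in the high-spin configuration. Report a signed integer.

Ligand charges: 4×(-1) from I⁻ and 1×(+0) from en sum to -4; with overall charge -2, Fe is +2.
Fe²⁺: group 8, so d-count = 8 − 2 = 6.
In the high-spin limit (t₂g⁴ eg²) the orbital term is -0.4Δₒ = -42 kJ/mol, with no excess pairing.
Low-spin t₂g⁶ eg⁰ gives -2.4Δₒ = -252 kJ/mol, but forming 2 extra pairs costs 2P = 666 kJ/mol, so E(LS) = -252 + 666 = 414 kJ/mol.
Thus E(LS) − E(HS) = 456 kJ/mol.

456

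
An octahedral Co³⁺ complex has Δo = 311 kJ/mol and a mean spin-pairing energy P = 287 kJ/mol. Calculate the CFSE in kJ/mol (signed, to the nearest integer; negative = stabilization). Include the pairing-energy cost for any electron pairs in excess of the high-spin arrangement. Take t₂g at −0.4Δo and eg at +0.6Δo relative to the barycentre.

Group 9 minus oxidation state +3 gives a d⁶ configuration for Co³⁺.
Since Δo = 311 kJ/mol > P = 287 kJ/mol, the complex adopts the low-spin configuration.
Filling d⁶ accordingly: t₂g⁶ eg⁰.
Orbital CFSE = -2.4Δo = -2.4 × 311 = -746 kJ/mol.
Excess pairs vs high-spin: 3 − 1 = 2; pairing cost = +574 kJ/mol.
Net CFSE = -746 + 574 = -172 kJ/mol.

-172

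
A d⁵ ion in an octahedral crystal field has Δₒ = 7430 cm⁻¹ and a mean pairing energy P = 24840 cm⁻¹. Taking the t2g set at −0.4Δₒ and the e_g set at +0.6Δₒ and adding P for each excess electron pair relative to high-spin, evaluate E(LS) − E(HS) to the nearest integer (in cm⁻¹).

High-spin: t2g^3 e_g^2, CFSE = 0.0Δₒ = 0 cm⁻¹.
Low-spin t2g^5 e_g^0 gives -2.0Δₒ = -14860 cm⁻¹, but forming 2 extra pairs costs 2P = 49680 cm⁻¹, so E(LS) = -14860 + 49680 = 34820 cm⁻¹.
Thus E(LS) − E(HS) = 34820 cm⁻¹.

34820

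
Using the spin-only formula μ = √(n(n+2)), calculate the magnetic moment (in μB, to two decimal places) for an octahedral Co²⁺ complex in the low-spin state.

1.73 μB

Co is in group 9, so Co²⁺ is d⁷ (9 − 2 = 7).
Configuration: t₂g⁶ eg¹ → 1 unpaired electron.
μ(spin-only) = √[1(1+2)] = √3 ≈ 1.73 μB.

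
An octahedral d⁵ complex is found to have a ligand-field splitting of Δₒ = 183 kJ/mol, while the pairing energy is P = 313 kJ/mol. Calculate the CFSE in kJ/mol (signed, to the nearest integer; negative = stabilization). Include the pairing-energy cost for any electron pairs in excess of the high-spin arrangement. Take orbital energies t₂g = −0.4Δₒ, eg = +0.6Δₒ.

Here Δₒ < P (183 < 313), so the high-spin state is favoured.
Filling d⁵ accordingly: t₂g³ eg².
Orbital CFSE = 0.0Δₒ = 0.0 × 183 = 0 kJ/mol.
High-spin has no excess pairs, so no pairing correction applies.

0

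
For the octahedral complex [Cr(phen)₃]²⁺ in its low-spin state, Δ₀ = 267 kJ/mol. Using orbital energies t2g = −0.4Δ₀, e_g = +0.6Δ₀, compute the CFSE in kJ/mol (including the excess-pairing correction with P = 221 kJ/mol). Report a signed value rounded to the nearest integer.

-206

phen is neutral, so the +2 overall charge sits on Cr: oxidation state +2.
Cr²⁺: group 6, so d-count = 6 − 2 = 4.
Configuration: t2g^4 e_g^0.
Orbital CFSE = 4(-0.4) + 0(0.6) = -1.6Δ₀ = -1.6 × 267 = -427 kJ/mol.
High-spin d⁴ would be t2g^3 e_g^1 with 0 pairs; low-spin has 1, so 1 excess pair costs +1P = +221 kJ/mol.
Net CFSE = -427 + 221 = -206 kJ/mol.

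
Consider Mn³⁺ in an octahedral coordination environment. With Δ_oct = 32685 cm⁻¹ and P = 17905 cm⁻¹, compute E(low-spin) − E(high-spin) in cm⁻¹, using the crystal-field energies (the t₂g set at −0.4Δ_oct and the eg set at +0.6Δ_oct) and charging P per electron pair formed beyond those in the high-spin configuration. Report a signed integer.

-14780

Mn³⁺: group 7, so d-count = 7 − 3 = 4.
In the high-spin limit (t₂g³ eg¹) the orbital term is -0.6Δ_oct = -19611 cm⁻¹, with no excess pairing.
For low-spin the configuration is t₂g⁴ eg⁰: orbital energy -1.6 × 32685 = -52296 cm⁻¹, and 1 additional pair relative to high-spin adds 17905 cm⁻¹, giving -34391 cm⁻¹.
E(LS) − E(HS) = -34391 − (-19611) = -14780 cm⁻¹.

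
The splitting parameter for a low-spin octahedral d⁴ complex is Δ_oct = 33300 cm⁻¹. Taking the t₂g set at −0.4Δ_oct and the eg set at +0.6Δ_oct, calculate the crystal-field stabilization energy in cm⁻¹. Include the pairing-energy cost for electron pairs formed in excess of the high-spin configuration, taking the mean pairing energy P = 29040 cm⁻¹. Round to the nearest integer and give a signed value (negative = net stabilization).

The d⁴ electrons fill as t₂g⁴ eg⁰.
CFSE(orbital) = 4×(-0.4Δ_oct) + 0×(0.6Δ_oct) = -1.6Δ_oct; with Δ_oct = 33300 cm⁻¹ that is -53280 cm⁻¹.
High-spin d⁴ would be t₂g³ eg¹ with 0 pairs; low-spin has 1, so 1 excess pair costs +1P = +29040 cm⁻¹.
Combining: -53280 + 29040 = -24240 cm⁻¹.

-24240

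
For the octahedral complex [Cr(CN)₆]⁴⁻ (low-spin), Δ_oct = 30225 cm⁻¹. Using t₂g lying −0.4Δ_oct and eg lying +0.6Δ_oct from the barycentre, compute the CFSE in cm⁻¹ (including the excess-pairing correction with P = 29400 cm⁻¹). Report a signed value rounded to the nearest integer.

Each CN⁻ contributes -1; 6 × (-1) = -6. With overall charge -4, Cr is in the +2 oxidation state.
Group 6 minus oxidation state +2 gives a d⁴ configuration for Cr²⁺.
The d⁴ electrons fill as t₂g⁴ eg⁰.
Orbital CFSE = 4(-0.4) + 0(0.6) = -1.6Δ_oct = -1.6 × 30225 = -48360 cm⁻¹.
Relative to high-spin t₂g³ eg¹ (0 paired), the low-spin configuration has 1 additional pair, contributing +1 × 29400 = +29400 cm⁻¹.
Overall CFSE = -48360 + 29400 = -18960 cm⁻¹.

-18960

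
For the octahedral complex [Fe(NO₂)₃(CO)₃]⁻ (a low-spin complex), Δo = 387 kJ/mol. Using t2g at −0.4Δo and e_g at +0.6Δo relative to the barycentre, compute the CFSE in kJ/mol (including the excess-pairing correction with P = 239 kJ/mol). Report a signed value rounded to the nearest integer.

Ligand charges: 3×(-1) from NO₂⁻ and 3×(+0) from CO sum to -3; with overall charge -1, Fe is +2.
Fe²⁺: group 8, so d-count = 8 − 2 = 6.
Electron filling gives t2g^6 e_g^0.
The orbital stabilization is -2.4Δo = -2.4 × 387 = -929 kJ/mol.
High-spin d⁶ would be t2g^4 e_g^2 with 1 pair; low-spin has 3, so 2 excess pairs cost +2P = +478 kJ/mol.
Combining: -929 + 478 = -451 kJ/mol.

-451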